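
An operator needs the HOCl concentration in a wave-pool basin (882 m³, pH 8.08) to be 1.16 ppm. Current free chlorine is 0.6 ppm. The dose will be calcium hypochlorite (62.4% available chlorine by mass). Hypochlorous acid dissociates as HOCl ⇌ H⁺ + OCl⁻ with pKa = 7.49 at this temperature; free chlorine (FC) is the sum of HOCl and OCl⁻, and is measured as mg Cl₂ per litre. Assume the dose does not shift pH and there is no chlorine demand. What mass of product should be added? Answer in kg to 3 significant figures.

Volume: 882 m³ = 882,000 L.
[OCl⁻]/[HOCl] = 10^(pH − pKa) = 10^(8.08 − 7.49) = 3.89; fraction as HOCl = 1/(1 + 3.89) = 0.2045.
Free chlorine required for 1.16 ppm HOCl: 1.16 / 0.2045 = 5.673 ppm.
FC to add: 5.673 − 0.6 = 5.073 mg/L as Cl₂.
Cl₂ equivalent: 5.073 mg/L × 882,000 L = 4474 g.
Product at 62.4% available Cl: 4474 / 0.624 = 7170 g.

7.17 kg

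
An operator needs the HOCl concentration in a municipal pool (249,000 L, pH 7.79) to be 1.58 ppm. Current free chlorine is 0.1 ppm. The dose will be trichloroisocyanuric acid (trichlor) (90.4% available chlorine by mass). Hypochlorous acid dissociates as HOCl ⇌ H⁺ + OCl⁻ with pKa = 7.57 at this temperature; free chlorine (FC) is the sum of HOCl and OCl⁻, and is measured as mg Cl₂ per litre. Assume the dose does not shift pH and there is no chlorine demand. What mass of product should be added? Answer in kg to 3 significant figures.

1.13 kg

[OCl⁻]/[HOCl] = 10^(pH − pKa) = 10^(7.79 − 7.57) = 1.66; fraction as HOCl = 1/(1 + 1.66) = 0.376.
Free chlorine required for 1.58 ppm HOCl: 1.58 / 0.376 = 4.202 ppm.
FC to add: 4.202 − 0.1 = 4.102 mg/L as Cl₂.
Cl₂ equivalent: 4.102 mg/L × 249,000 L = 1021 g.
Product at 90.4% available Cl: 1021 / 0.904 = 1130 g.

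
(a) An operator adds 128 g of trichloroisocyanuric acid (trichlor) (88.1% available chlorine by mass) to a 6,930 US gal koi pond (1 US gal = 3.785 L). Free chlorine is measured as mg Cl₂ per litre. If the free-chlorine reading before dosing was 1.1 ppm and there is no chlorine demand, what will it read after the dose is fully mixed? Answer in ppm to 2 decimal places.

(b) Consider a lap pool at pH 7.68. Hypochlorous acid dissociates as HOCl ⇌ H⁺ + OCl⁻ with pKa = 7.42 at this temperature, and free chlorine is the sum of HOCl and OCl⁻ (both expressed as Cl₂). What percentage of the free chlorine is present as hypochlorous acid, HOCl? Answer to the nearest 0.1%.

(a) Volume: 6,930 US gal × 3.785 L/gal = 26,230 L.
(a) Available chlorine delivered: 128 g × 0.881 = 112.8 g as Cl₂.
(a) Concentration rise: 112.8 g / 26,230 L = 4.299 mg/L = 4.30 ppm.
(a) Final FC: 1.1 + 4.30 = 5.40 ppm.

(b) [OCl⁻]/[HOCl] = 10^(pH − pKa) = 10^(7.68 − 7.42) = 10^0.26 = 1.82.
(b) Fraction as HOCl = 1 / (1 + 1.82) = 0.3546.

(a) 5.40 ppm; (b) 35.5%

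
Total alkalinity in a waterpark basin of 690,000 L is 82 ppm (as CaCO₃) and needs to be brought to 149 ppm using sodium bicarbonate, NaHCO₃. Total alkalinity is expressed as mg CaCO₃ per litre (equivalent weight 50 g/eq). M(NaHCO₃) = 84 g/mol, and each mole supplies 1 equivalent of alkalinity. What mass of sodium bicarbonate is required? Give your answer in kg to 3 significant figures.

77.7 kg

Alkalinity to add: (149 − 82) = 67 mg/L as CaCO₃ × 690,000 L = 46,230 g as CaCO₃.
Equivalents: 46,230 g ÷ 50 g/eq = 924.6 eq.
NaHCO₃ supplies 1 eq per mole → 924.6 mol.
Mass: 924.6 mol × 84 g/mol = 77,670 g.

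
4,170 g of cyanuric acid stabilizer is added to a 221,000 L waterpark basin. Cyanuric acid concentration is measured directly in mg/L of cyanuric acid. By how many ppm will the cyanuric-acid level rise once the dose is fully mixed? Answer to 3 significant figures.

Rise: 4,170 g / 221,000 L × 1000 = 18.87 mg/L.

18.9 ppm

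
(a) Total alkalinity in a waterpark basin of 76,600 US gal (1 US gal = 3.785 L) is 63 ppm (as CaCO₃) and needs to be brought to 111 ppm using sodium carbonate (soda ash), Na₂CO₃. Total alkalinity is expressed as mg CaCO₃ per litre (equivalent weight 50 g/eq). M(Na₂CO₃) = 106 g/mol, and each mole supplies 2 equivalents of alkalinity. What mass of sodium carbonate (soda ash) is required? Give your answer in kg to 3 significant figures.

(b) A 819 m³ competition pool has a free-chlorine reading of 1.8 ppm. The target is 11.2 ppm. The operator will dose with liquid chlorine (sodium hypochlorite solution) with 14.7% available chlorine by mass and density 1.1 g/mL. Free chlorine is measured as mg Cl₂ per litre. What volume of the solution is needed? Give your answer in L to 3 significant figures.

(a) Volume: 76,600 US gal × 3.785 L/gal = 289,931 L.
(a) Alkalinity to add: (111 − 63) = 48 mg/L as CaCO₃ × 289,931 L = 13,920 g as CaCO₃.
(a) Equivalents: 13,920 g ÷ 50 g/eq = 278.3 eq.
(a) Each mole of Na₂CO₃ supplies 2 eq, so 278.3 / 2 = 139.2 mol.
(a) Mass: 139.2 mol × 106 g/mol = 14,750 g.

(b) Volume: 819 m³ = 819,000 L.
(b) Chlorine deficit: 11.2 − 1.8 = 9.4 ppm = 9.4 mg/L as Cl₂.
(b) Cl₂ equivalent needed: 9.4 mg/L × 819,000 L = 7,699,000 mg = 7699 g.
(b) Product at 14.7% available chlorine: 7699 / 0.147 = 52,370 g.
(b) Volume at density 1.1 g/mL: 52,370 g ÷ 1.1 g/mL = 47,610 mL.

(a) 14.8 kg; (b) 47.6 L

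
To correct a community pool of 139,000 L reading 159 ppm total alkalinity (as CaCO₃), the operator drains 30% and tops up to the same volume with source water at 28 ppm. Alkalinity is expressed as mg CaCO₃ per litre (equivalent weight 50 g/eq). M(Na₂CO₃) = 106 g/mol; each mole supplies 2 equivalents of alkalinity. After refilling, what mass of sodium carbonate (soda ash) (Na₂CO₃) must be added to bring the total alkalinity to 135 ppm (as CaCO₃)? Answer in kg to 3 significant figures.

2.25 kg

After draining 30% and refilling: 159 × 0.70 + 28 × 0.30 = 119.7 ppm.
Deficit to target: 135 − 119.7 = 15.3 mg/L.
As CaCO₃: 15.3 mg/L × 139,000 L = 2127 g; ÷ 50 g/eq ÷ 2 = 21.27 mol Na₂CO₃.
Mass: 21.27 × 106 = 2254 g.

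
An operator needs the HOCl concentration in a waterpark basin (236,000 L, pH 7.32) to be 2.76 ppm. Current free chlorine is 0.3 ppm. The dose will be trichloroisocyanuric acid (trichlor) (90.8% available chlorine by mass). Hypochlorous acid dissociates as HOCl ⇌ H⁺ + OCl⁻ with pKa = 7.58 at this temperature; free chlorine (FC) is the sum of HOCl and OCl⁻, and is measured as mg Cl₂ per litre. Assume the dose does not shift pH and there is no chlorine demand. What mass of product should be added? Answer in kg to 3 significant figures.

1.03 kg

[OCl⁻]/[HOCl] = 10^(pH − pKa) = 10^(7.32 − 7.58) = 0.5495; fraction as HOCl = 1/(1 + 0.5495) = 0.6454.
Free chlorine required for 2.76 ppm HOCl: 2.76 / 0.6454 = 4.277 ppm.
FC to add: 4.277 − 0.3 = 3.977 mg/L as Cl₂.
Cl₂ equivalent: 3.977 mg/L × 236,000 L = 938.5 g.
Product at 90.8% available Cl: 938.5 / 0.908 = 1034 g.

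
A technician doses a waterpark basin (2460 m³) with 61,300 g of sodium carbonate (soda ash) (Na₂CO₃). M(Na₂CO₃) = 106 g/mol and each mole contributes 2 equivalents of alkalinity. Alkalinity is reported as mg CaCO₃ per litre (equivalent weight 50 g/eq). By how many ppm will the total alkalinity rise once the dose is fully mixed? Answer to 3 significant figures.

Volume: 2460 m³ = 2,460,000 L.
Moles of Na₂CO₃: 61,300 g ÷ 106 g/mol = 578.3 mol → 1157 eq of alkalinity.
As CaCO₃: 1157 eq × 50 g/eq = 57,830 g.
Rise: 57,830 g / 2,460,000 L × 1000 = 23.51 mg/L.

23.5 ppm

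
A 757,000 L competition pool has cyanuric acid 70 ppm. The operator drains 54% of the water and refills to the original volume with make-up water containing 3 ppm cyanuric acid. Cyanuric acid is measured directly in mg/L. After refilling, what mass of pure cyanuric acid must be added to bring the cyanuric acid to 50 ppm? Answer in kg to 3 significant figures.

After draining 54% and refilling: 70 × 0.46 + 3 × 0.54 = 33.82 ppm.
Deficit to target: 50 − 33.82 = 16.18 mg/L.
Mass: 16.18 mg/L × 757,000 L = 12,250 g cyanuric acid.

12.2 kg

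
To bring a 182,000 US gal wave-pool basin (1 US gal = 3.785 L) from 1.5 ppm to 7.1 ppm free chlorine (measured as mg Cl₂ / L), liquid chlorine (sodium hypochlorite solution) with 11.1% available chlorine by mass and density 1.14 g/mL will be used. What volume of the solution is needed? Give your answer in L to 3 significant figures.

30.5 L

Volume: 182,000 US gal × 3.785 L/gal = 688,870 L.
Chlorine deficit: 7.1 − 1.5 = 5.6 ppm = 5.6 mg/L as Cl₂.
Cl₂ equivalent needed: 5.6 mg/L × 688,870 L = 3,858,000 mg = 3858 g.
Product at 11.1% available chlorine: 3858 / 0.111 = 34,750 g.
Volume at density 1.14 g/mL: 34,750 g ÷ 1.14 g/mL = 30,490 mL.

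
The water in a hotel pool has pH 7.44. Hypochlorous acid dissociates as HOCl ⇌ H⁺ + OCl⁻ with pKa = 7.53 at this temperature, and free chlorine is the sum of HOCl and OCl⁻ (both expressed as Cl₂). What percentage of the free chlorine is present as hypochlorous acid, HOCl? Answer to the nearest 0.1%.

55.2%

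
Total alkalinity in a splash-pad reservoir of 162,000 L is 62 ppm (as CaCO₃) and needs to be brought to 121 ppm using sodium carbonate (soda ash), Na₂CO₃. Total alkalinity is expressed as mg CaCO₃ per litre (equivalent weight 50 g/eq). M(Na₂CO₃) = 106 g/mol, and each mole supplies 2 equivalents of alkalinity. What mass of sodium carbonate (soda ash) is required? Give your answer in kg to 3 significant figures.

Alkalinity to add: (121 − 62) = 59 mg/L as CaCO₃ × 162,000 L = 9558 g as CaCO₃.
Equivalents: 9558 g ÷ 50 g/eq = 191.2 eq.
Each mole of Na₂CO₃ supplies 2 eq, so 191.2 / 2 = 95.58 mol.
Mass: 95.58 mol × 106 g/mol = 10,130 g.

10.1 kg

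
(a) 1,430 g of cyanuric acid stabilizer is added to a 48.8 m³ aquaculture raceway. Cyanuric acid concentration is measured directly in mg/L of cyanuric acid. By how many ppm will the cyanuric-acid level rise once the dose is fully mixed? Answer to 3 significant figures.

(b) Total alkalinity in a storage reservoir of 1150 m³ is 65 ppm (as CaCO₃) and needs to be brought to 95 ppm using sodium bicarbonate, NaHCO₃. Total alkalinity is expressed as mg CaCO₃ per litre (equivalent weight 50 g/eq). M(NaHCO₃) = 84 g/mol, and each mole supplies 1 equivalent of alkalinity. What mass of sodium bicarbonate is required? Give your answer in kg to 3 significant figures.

(a) 29.3 ppm; (b) 58.0 kg

(a) Volume: 48.8 m³ = 48,800 L.
(a) Rise: 1,430 g / 48,800 L × 1000 = 29.3 mg/L.

(b) Volume: 1150 m³ = 1,150,000 L.
(b) Alkalinity to add: (95 − 65) = 30 mg/L as CaCO₃ × 1,150,000 L = 34,500 g as CaCO₃.
(b) Equivalents: 34,500 g ÷ 50 g/eq = 690 eq.
(b) NaHCO₃ supplies 1 eq per mole → 690 mol.
(b) Mass: 690 mol × 84 g/mol = 57,960 g.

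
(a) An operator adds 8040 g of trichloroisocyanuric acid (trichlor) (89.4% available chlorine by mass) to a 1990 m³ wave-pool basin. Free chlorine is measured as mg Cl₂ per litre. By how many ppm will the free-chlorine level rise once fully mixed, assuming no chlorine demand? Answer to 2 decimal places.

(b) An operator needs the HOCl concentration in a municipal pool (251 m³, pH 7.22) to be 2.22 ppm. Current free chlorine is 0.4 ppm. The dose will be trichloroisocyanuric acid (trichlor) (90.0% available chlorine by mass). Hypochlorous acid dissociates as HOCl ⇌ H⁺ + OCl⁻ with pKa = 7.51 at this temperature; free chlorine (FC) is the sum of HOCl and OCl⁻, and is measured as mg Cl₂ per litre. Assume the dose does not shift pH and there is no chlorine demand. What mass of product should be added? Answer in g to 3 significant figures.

(a) 3.61 ppm; (b) 825 g

(a) Volume: 1990 m³ = 1,990,000 L.
(a) Available chlorine delivered: 8040 g × 0.894 = 7188 g as Cl₂.
(a) Concentration rise: 7188 g / 1,990,000 L = 3.612 mg/L = 3.61 ppm.

(b) Volume: 251 m³ = 251,000 L.
(b) [OCl⁻]/[HOCl] = 10^(pH − pKa) = 10^(7.22 − 7.51) = 0.5129; fraction as HOCl = 1/(1 + 0.5129) = 0.661.
(b) Free chlorine required for 2.22 ppm HOCl: 2.22 / 0.661 = 3.359 ppm.
(b) FC to add: 3.359 − 0.4 = 2.959 mg/L as Cl₂.
(b) Cl₂ equivalent: 2.959 mg/L × 251,000 L = 742.6 g.
(b) Product at 90.0% available Cl: 742.6 / 0.9 = 825.1 g.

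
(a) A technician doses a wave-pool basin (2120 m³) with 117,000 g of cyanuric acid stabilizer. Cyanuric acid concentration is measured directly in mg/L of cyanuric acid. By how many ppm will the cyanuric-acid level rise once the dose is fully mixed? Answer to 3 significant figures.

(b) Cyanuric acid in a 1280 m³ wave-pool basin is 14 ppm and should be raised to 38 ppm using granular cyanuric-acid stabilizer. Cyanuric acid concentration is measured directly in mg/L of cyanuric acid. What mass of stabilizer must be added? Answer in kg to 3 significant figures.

(a) 55.2 ppm; (b) 30.7 kg

(a) Volume: 2120 m³ = 2,120,000 L.
(a) Rise: 117,000 g / 2,120,000 L × 1000 = 55.19 mg/L.

(b) Volume: 1280 m³ = 1,280,000 L.
(b) CYA to add: (38 − 14) = 24 mg/L × 1,280,000 L = 30,720 g cyanuric acid.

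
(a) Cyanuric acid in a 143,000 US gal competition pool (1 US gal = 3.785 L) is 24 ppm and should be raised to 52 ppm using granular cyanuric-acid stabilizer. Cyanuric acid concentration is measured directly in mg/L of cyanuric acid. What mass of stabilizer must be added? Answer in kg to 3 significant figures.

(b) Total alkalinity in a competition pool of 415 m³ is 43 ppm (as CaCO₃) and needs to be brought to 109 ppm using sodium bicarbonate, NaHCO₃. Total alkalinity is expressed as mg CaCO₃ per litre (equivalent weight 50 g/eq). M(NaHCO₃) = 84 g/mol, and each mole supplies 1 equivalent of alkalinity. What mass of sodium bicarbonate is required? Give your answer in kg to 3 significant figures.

(a) Volume: 143,000 US gal × 3.785 L/gal = 541,255 L.
(a) CYA to add: (52 − 24) = 28 mg/L × 541,255 L = 15,160 g cyanuric acid.

(b) Volume: 415 m³ = 415,000 L.
(b) Alkalinity to add: (109 − 43) = 66 mg/L as CaCO₃ × 415,000 L = 27,390 g as CaCO₃.
(b) Equivalents: 27,390 g ÷ 50 g/eq = 547.8 eq.
(b) NaHCO₃ supplies 1 eq per mole → 547.8 mol.
(b) Mass: 547.8 mol × 84 g/mol = 46,020 g.

(a) 15.2 kg; (b) 46.0 kg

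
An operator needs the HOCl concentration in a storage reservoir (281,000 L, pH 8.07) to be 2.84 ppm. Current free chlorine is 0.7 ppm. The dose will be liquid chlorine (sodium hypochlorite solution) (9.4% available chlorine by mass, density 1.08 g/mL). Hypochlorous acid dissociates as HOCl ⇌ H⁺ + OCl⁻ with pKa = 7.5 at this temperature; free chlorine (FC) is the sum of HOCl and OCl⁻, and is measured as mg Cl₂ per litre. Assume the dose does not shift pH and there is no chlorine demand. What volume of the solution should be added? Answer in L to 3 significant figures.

35.1 L

[OCl⁻]/[HOCl] = 10^(pH − pKa) = 10^(8.07 − 7.5) = 3.715; fraction as HOCl = 1/(1 + 3.715) = 0.2121.
Free chlorine required for 2.84 ppm HOCl: 2.84 / 0.2121 = 13.39 ppm.
FC to add: 13.39 − 0.7 = 12.69 mg/L as Cl₂.
Cl₂ equivalent: 12.69 mg/L × 281,000 L = 3566 g.
Product at 9.4% available Cl: 3566 / 0.094 = 37,940 g.
Volume: 37,940 g ÷ 1.08 g/mL = 35,130 mL.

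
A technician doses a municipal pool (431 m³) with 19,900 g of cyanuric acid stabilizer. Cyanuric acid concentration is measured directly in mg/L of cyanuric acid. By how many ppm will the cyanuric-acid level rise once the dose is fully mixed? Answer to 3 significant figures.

46.2 ppm

Volume: 431 m³ = 431,000 L.
Rise: 19,900 g / 431,000 L × 1000 = 46.17 mg/L.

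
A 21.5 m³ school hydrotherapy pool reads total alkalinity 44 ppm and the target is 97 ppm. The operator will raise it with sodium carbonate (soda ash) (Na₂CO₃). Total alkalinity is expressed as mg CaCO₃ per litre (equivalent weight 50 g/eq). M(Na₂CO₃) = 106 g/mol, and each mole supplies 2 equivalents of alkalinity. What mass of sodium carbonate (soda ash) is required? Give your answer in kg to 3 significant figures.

Volume: 21.5 m³ = 21,500 L.
Alkalinity to add: (97 − 44) = 53 mg/L as CaCO₃ × 21,500 L = 1140 g as CaCO₃.
Equivalents: 1140 g ÷ 50 g/eq = 22.79 eq.
Each mole of Na₂CO₃ supplies 2 eq, so 22.79 / 2 = 11.39 mol.
Mass: 11.39 mol × 106 g/mol = 1208 g.

1.21 kg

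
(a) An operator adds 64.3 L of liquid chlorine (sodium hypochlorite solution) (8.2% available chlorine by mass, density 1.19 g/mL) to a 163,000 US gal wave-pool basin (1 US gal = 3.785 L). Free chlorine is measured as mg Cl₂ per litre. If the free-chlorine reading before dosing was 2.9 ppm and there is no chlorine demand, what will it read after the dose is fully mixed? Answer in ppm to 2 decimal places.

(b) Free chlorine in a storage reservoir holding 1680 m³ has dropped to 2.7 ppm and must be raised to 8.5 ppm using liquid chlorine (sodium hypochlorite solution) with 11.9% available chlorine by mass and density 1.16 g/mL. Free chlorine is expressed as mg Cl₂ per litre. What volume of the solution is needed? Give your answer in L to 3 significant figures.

(a) Volume: 163,000 US gal × 3.785 L/gal = 616,955 L.
(a) Mass of solution: 64.3 L × 1000 mL/L × 1.19 g/mL = 76,520 g.
(a) Available chlorine delivered: 76,520 g × 0.082 = 6274 g as Cl₂.
(a) Concentration rise: 6274 g / 616,955 L = 10.17 mg/L = 10.17 ppm.
(a) Final FC: 2.9 + 10.17 = 13.07 ppm.

(b) Volume: 1680 m³ = 1,680,000 L.
(b) Chlorine deficit: 8.5 − 2.7 = 5.8 ppm = 5.8 mg/L as Cl₂.
(b) Cl₂ equivalent needed: 5.8 mg/L × 1,680,000 L = 9,744,000 mg = 9744 g.
(b) Product at 11.9% available chlorine: 9744 / 0.119 = 81,880 g.
(b) Volume at density 1.16 g/mL: 81,880 g ÷ 1.16 g/mL = 70,590 mL.

(a) 13.07 ppm; (b) 70.6 L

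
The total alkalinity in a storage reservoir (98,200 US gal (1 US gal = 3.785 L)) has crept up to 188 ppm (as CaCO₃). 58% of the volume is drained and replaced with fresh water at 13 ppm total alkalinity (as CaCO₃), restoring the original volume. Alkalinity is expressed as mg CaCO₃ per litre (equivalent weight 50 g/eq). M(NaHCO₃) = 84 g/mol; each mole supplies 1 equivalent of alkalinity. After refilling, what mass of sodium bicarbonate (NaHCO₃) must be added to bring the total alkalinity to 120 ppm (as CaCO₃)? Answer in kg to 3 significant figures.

20.9 kg

Volume: 98,200 US gal × 3.785 L/gal = 371,687 L.
After draining 58% and refilling: 188 × 0.42 + 13 × 0.58 = 86.5 ppm.
Deficit to target: 120 − 86.5 = 33.5 mg/L.
As CaCO₃: 33.5 mg/L × 371,687 L = 12,450 g; ÷ 50 g/eq ÷ 1 = 249 mol NaHCO₃.
Mass: 249 × 84 = 20,920 g.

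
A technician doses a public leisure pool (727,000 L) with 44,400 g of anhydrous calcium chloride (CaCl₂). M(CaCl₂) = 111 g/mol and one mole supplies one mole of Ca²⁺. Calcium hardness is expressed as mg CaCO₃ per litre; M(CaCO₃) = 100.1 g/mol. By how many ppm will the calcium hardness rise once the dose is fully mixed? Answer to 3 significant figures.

55.1 ppm

Moles of Ca²⁺: 44,400 g ÷ 111 g/mol = 400 mol.
As CaCO₃: 400 mol × 100.1 g/mol = 40,040 g.
Rise: 40,040 g / 727,000 L × 1000 = 55.08 mg/L.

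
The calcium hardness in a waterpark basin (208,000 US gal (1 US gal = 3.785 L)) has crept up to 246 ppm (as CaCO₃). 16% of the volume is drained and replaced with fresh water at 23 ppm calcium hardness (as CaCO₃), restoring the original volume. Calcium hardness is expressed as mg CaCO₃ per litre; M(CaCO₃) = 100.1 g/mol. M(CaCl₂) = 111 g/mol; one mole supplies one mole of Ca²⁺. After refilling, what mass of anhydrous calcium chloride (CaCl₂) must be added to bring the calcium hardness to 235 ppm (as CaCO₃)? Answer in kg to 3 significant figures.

Volume: 208,000 US gal × 3.785 L/gal = 787,280 L.
After draining 16% and refilling: 246 × 0.84 + 23 × 0.16 = 210.32 ppm.
Deficit to target: 235 − 210.32 = 24.68 mg/L.
As CaCO₃: 24.68 mg/L × 787,280 L = 19,430 g; ÷ 100.1 = 194.1 mol Ca²⁺.
Mass: 194.1 × 111 = 21,550 g.

21.5 kg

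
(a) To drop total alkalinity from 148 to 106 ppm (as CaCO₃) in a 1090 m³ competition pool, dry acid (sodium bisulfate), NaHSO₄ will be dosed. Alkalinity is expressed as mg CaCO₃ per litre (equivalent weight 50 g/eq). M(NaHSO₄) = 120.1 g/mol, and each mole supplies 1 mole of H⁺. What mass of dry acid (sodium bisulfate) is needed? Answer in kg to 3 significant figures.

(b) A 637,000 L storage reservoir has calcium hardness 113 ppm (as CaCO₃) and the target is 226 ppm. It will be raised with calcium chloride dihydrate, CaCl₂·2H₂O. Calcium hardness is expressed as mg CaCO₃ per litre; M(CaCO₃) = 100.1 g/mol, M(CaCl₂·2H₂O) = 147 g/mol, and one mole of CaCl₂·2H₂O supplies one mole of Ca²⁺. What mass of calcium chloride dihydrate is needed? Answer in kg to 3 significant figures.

(a) Volume: 1090 m³ = 1,090,000 L.
(a) Alkalinity to neutralize: (148 − 106) = 42 mg/L as CaCO₃ × 1,090,000 L = 45,780 g as CaCO₃.
(a) Equivalents of H⁺ required: 45,780 ÷ 50 g/eq = 915.6 eq = 915.6 mol NaHSO₄.
(a) Mass of NaHSO₄: 915.6 × 120.1 = 110,000 g.

(b) Hardness to add: (226 − 113) = 113 mg/L as CaCO₃ × 637,000 L = 71,980 g as CaCO₃.
(b) Moles of Ca²⁺ (1 mol Ca²⁺ ≡ 1 mol CaCO₃): 71,980 / 100.1 g/mol = 719.1 mol.
(b) Mass of CaCl₂·2H₂O: 719.1 × 147 = 105,700 g.

(a) 110 kg; (b) 106 kg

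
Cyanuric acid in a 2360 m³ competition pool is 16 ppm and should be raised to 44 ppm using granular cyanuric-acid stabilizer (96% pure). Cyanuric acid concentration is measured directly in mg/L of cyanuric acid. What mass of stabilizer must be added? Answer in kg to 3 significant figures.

Volume: 2360 m³ = 2,360,000 L.
CYA to add: (44 − 16) = 28 mg/L × 2,360,000 L = 66,080 g cyanuric acid.
At 96% purity: 66,080 / 0.96 = 68,830 g product.

68.8 kg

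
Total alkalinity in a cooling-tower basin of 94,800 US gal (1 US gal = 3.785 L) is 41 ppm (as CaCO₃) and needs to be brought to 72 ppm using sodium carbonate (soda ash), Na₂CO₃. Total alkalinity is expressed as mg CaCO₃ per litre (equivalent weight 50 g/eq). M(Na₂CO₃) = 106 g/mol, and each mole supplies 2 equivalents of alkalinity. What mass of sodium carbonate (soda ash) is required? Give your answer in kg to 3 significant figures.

Volume: 94,800 US gal × 3.785 L/gal = 358,818 L.
Alkalinity to add: (72 − 41) = 31 mg/L as CaCO₃ × 358,818 L = 11,120 g as CaCO₃.
Equivalents: 11,120 g ÷ 50 g/eq = 222.5 eq.
Each mole of Na₂CO₃ supplies 2 eq, so 222.5 / 2 = 111.2 mol.
Mass: 111.2 mol × 106 g/mol = 11,790 g.

11.8 kg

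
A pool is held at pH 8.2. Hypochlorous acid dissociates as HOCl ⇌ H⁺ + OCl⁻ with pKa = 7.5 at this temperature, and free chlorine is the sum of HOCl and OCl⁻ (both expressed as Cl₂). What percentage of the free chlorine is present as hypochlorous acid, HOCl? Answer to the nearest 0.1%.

16.6%

[OCl⁻]/[HOCl] = 10^(pH − pKa) = 10^(8.2 − 7.5) = 10^0.70 = 5.012.
Fraction as HOCl = 1 / (1 + 5.012) = 0.1663.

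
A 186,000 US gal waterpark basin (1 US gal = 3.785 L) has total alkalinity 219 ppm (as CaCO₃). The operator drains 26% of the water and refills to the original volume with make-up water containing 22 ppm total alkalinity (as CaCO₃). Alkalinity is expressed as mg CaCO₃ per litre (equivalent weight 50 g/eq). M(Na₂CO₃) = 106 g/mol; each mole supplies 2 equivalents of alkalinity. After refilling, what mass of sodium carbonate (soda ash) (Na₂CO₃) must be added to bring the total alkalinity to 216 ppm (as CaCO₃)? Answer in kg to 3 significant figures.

Volume: 186,000 US gal × 3.785 L/gal = 704,010 L.
After draining 26% and refilling: 219 × 0.74 + 22 × 0.26 = 167.78 ppm.
Deficit to target: 216 − 167.78 = 48.22 mg/L.
As CaCO₃: 48.22 mg/L × 704,010 L = 33,950 g; ÷ 50 g/eq ÷ 2 = 339.5 mol Na₂CO₃.
Mass: 339.5 × 106 = 35,980 g.

36.0 kg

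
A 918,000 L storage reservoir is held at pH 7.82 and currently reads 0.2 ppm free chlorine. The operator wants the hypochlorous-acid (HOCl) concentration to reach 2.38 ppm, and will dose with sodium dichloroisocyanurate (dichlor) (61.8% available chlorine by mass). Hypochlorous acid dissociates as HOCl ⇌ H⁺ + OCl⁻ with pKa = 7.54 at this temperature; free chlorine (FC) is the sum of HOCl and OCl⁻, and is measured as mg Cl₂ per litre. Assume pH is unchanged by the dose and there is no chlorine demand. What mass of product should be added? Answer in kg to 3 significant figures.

9.97 kg

[OCl⁻]/[HOCl] = 10^(pH − pKa) = 10^(7.82 − 7.54) = 1.905; fraction as HOCl = 1/(1 + 1.905) = 0.3442.
Free chlorine required for 2.38 ppm HOCl: 2.38 / 0.3442 = 6.915 ppm.
FC to add: 6.915 − 0.2 = 6.715 mg/L as Cl₂.
Cl₂ equivalent: 6.715 mg/L × 918,000 L = 6164 g.
Product at 61.8% available Cl: 6164 / 0.618 = 9975 g.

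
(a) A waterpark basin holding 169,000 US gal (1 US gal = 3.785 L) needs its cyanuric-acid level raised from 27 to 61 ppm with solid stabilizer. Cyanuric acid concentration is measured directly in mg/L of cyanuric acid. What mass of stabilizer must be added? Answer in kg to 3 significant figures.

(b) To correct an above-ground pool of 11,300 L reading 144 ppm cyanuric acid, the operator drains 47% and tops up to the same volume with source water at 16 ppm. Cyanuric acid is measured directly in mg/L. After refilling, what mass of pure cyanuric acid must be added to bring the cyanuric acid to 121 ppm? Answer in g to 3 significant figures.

(a) 21.7 kg; (b) 420 g

(a) Volume: 169,000 US gal × 3.785 L/gal = 639,665 L.
(a) CYA to add: (61 − 27) = 34 mg/L × 639,665 L = 21,750 g cyanuric acid.

(b) After draining 47% and refilling: 144 × 0.53 + 16 × 0.47 = 83.84 ppm.
(b) Deficit to target: 121 − 83.84 = 37.16 mg/L.
(b) Mass: 37.16 mg/L × 11,300 L = 419.9 g cyanuric acid.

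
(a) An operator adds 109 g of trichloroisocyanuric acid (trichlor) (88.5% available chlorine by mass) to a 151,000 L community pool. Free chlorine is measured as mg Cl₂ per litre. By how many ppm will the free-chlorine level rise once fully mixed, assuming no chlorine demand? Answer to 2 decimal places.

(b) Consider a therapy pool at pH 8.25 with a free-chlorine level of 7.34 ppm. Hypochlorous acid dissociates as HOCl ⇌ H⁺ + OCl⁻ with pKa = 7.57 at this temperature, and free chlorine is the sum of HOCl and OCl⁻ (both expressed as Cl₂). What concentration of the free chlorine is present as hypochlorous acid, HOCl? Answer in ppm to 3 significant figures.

(a) Available chlorine delivered: 109 g × 0.885 = 96.47 g as Cl₂.
(a) Concentration rise: 96.47 g / 151,000 L = 0.6388 mg/L = 0.64 ppm.

(b) [OCl⁻]/[HOCl] = 10^(pH − pKa) = 10^(8.25 − 7.57) = 10^0.68 = 4.786.
(b) Fraction as HOCl = 1 / (1 + 4.786) = 0.1728.
(b) HOCl = 0.1728 × 7.34 ppm = 1.269 ppm.

(a) 0.64 ppm; (b) 1.27 ppm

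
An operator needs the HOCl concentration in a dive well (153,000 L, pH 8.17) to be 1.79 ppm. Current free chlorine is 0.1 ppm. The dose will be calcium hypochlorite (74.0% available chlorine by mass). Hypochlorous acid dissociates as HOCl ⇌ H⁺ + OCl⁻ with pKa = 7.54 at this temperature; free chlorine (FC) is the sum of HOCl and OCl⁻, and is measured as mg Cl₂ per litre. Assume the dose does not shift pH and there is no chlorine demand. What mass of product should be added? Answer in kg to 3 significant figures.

[OCl⁻]/[HOCl] = 10^(pH − pKa) = 10^(8.17 − 7.54) = 4.266; fraction as HOCl = 1/(1 + 4.266) = 0.1899.
Free chlorine required for 1.79 ppm HOCl: 1.79 / 0.1899 = 9.426 ppm.
FC to add: 9.426 − 0.1 = 9.326 mg/L as Cl₂.
Cl₂ equivalent: 9.326 mg/L × 153,000 L = 1427 g.
Product at 74.0% available Cl: 1427 / 0.74 = 1928 g.

1.93 kg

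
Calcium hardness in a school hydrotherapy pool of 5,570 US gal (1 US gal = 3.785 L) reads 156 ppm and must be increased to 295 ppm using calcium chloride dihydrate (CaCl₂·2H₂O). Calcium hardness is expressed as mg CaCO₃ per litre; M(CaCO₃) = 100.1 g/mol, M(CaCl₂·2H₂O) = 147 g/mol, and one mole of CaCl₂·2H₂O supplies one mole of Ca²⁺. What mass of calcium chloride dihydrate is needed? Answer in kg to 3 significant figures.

4.30 kg

Volume: 5,570 US gal × 3.785 L/gal = 21,082 L.
Hardness to add: (295 − 156) = 139 mg/L as CaCO₃ × 21,082 L = 2930 g as CaCO₃.
Moles of Ca²⁺ (1 mol Ca²⁺ ≡ 1 mol CaCO₃): 2930 / 100.1 g/mol = 29.28 mol.
Mass of CaCl₂·2H₂O: 29.28 × 147 = 4303 g.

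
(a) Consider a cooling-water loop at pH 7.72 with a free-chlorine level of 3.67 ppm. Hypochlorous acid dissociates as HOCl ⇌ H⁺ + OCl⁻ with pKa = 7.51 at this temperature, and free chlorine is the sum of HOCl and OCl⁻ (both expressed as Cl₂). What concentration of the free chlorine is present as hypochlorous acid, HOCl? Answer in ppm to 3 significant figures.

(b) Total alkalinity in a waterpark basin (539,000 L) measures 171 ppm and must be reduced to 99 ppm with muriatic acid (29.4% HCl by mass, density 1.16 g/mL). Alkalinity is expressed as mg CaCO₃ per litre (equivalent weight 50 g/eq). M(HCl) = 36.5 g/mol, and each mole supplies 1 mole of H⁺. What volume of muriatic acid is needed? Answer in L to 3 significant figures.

(a) [OCl⁻]/[HOCl] = 10^(pH − pKa) = 10^(7.72 − 7.51) = 10^0.21 = 1.622.
(a) Fraction as HOCl = 1 / (1 + 1.622) = 0.3814.
(a) HOCl = 0.3814 × 3.67 ppm = 1.4 ppm.

(b) Alkalinity to neutralize: (171 − 99) = 72 mg/L as CaCO₃ × 539,000 L = 38,810 g as CaCO₃.
(b) Equivalents of H⁺ required: 38,810 ÷ 50 g/eq = 776.2 eq = 776.2 mol HCl.
(b) Mass of HCl: 776.2 × 36.5 = 28,330 g.
(b) Mass of 29.4% solution: 28,330 / 0.294 = 96,360 g.
(b) Volume: 96,360 g ÷ 1.16 g/mL = 83,070 mL.

(a) 1.40 ppm; (b) 83.1 L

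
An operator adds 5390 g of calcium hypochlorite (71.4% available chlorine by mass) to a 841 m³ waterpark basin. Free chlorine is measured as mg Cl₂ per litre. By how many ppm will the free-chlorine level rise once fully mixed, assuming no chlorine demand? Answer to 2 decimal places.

4.58 ppm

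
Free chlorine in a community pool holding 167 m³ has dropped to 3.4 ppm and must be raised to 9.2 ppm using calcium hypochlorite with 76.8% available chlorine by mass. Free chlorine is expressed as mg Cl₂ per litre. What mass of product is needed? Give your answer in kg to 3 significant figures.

Volume: 167 m³ = 167,000 L.
Chlorine deficit: 9.2 − 3.4 = 5.8 ppm = 5.8 mg/L as Cl₂.
Cl₂ equivalent needed: 5.8 mg/L × 167,000 L = 968,600 mg = 968.6 g.
Product at 76.8% available chlorine: 968.6 / 0.768 = 1261 g.

1.26 kg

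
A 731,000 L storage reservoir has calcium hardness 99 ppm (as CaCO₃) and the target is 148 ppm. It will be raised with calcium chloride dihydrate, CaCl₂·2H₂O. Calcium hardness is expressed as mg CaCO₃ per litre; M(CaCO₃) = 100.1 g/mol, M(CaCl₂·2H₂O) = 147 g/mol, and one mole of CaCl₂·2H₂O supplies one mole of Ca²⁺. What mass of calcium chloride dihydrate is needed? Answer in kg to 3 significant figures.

52.6 kg

Hardness to add: (148 − 99) = 49 mg/L as CaCO₃ × 731,000 L = 35,820 g as CaCO₃.
Moles of Ca²⁺ (1 mol Ca²⁺ ≡ 1 mol CaCO₃): 35,820 / 100.1 g/mol = 357.8 mol.
Mass of CaCl₂·2H₂O: 357.8 × 147 = 52,600 g.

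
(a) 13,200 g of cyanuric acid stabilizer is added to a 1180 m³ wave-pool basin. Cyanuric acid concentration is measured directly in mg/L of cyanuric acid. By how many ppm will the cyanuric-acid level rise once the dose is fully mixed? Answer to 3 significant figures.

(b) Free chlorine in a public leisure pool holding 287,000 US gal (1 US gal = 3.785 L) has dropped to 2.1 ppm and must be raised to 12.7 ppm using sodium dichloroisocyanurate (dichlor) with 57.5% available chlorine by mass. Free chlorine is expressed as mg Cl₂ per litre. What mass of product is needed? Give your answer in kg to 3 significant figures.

(a) 11.2 ppm; (b) 20.0 kg

(a) Volume: 1180 m³ = 1,180,000 L.
(a) Rise: 13,200 g / 1,180,000 L × 1000 = 11.19 mg/L.

(b) Volume: 287,000 US gal × 3.785 L/gal = 1,086,295 L.
(b) Chlorine deficit: 12.7 − 2.1 = 10.6 ppm = 10.6 mg/L as Cl₂.
(b) Cl₂ equivalent needed: 10.6 mg/L × 1,086,295 L = 11,510,000 mg = 11,510 g.
(b) Product at 57.5% available chlorine: 11,510 / 0.575 = 20,030 g.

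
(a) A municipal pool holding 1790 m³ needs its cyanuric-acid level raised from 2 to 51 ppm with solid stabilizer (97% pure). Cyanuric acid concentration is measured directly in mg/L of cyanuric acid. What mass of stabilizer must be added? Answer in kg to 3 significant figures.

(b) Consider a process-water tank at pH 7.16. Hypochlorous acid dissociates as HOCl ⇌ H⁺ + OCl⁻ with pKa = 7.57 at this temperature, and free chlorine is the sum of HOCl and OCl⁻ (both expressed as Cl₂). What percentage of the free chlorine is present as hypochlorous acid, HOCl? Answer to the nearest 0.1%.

(a) Volume: 1790 m³ = 1,790,000 L.
(a) CYA to add: (51 − 2) = 49 mg/L × 1,790,000 L = 87,710 g cyanuric acid.
(a) At 97% purity: 87,710 / 0.97 = 90,420 g product.

(b) [OCl⁻]/[HOCl] = 10^(pH − pKa) = 10^(7.16 − 7.57) = 10^-0.41 = 0.389.
(b) Fraction as HOCl = 1 / (1 + 0.389) = 0.7199.

(a) 90.4 kg; (b) 72.0%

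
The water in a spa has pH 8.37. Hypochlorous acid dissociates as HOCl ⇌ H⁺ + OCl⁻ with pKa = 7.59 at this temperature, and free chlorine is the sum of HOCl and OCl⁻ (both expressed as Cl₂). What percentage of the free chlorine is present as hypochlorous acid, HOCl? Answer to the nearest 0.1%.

14.2%

[OCl⁻]/[HOCl] = 10^(pH − pKa) = 10^(8.37 − 7.59) = 10^0.78 = 6.026.
Fraction as HOCl = 1 / (1 + 6.026) = 0.1423.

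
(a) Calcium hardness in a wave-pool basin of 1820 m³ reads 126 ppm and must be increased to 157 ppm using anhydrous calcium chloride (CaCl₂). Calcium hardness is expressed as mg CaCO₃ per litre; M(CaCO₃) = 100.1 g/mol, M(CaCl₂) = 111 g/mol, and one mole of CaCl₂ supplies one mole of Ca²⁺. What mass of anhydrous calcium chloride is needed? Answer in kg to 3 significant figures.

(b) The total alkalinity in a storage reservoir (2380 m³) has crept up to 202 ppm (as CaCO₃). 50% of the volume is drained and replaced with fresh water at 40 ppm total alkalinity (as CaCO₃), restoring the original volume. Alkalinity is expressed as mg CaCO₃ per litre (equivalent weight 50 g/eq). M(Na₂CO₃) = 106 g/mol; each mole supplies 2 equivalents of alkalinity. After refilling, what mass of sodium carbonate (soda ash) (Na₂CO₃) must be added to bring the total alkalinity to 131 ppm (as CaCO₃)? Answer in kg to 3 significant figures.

(a) Volume: 1820 m³ = 1,820,000 L.
(a) Hardness to add: (157 − 126) = 31 mg/L as CaCO₃ × 1,820,000 L = 56,420 g as CaCO₃.
(a) Moles of Ca²⁺ (1 mol Ca²⁺ ≡ 1 mol CaCO₃): 56,420 / 100.1 g/mol = 563.6 mol.
(a) Mass of CaCl₂: 563.6 × 111 = 62,560 g.

(b) Volume: 2380 m³ = 2,380,000 L.
(b) After draining 50% and refilling: 202 × 0.50 + 40 × 0.50 = 121 ppm.
(b) Deficit to target: 131 − 121 = 10 mg/L.
(b) As CaCO₃: 10 mg/L × 2,380,000 L = 23,800 g; ÷ 50 g/eq ÷ 2 = 238 mol Na₂CO₃.
(b) Mass: 238 × 106 = 25,230 g.

(a) 62.6 kg; (b) 25.2 kg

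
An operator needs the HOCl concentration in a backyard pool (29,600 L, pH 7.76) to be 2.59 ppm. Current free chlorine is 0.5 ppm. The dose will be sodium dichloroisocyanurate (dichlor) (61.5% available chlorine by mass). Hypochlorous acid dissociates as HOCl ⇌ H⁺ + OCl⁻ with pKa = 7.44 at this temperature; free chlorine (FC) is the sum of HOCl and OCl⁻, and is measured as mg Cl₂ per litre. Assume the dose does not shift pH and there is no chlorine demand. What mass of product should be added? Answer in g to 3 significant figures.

361 g

[OCl⁻]/[HOCl] = 10^(pH − pKa) = 10^(7.76 − 7.44) = 2.089; fraction as HOCl = 1/(1 + 2.089) = 0.3237.
Free chlorine required for 2.59 ppm HOCl: 2.59 / 0.3237 = 8.001 ppm.
FC to add: 8.001 − 0.5 = 7.501 mg/L as Cl₂.
Cl₂ equivalent: 7.501 mg/L × 29,600 L = 222 g.
Product at 61.5% available Cl: 222 / 0.615 = 361 g.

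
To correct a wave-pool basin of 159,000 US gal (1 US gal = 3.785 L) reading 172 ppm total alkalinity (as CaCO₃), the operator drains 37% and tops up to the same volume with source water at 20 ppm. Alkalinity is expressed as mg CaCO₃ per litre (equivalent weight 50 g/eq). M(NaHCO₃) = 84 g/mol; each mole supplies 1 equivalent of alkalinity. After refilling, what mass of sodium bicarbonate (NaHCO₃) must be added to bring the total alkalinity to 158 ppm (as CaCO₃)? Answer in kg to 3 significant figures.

42.7 kg

Volume: 159,000 US gal × 3.785 L/gal = 601,815 L.
After draining 37% and refilling: 172 × 0.63 + 20 × 0.37 = 115.76 ppm.
Deficit to target: 158 − 115.76 = 42.24 mg/L.
As CaCO₃: 42.24 mg/L × 601,815 L = 25,420 g; ÷ 50 g/eq ÷ 1 = 508.4 mol NaHCO₃.
Mass: 508.4 × 84 = 42,710 g.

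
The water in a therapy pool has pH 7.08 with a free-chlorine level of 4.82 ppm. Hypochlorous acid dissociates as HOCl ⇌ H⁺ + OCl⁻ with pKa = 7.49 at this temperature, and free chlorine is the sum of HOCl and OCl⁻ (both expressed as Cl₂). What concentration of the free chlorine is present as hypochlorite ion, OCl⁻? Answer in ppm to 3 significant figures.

1.35 ppm

[OCl⁻]/[HOCl] = 10^(pH − pKa) = 10^(7.08 − 7.49) = 10^-0.41 = 0.389.
Fraction as HOCl = 1 / (1 + 0.389) = 0.7199.
OCl⁻ = (1 − 0.7199) × 4.82 ppm = 1.35 ppm.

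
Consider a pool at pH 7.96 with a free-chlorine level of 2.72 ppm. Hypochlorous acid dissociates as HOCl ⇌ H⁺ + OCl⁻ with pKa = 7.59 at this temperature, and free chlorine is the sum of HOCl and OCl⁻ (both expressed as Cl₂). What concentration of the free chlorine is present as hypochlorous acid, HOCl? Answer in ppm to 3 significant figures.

[OCl⁻]/[HOCl] = 10^(pH − pKa) = 10^(7.96 − 7.59) = 10^0.37 = 2.344.
Fraction as HOCl = 1 / (1 + 2.344) = 0.299.
HOCl = 0.299 × 2.72 ppm = 0.8133 ppm.

0.813 ppm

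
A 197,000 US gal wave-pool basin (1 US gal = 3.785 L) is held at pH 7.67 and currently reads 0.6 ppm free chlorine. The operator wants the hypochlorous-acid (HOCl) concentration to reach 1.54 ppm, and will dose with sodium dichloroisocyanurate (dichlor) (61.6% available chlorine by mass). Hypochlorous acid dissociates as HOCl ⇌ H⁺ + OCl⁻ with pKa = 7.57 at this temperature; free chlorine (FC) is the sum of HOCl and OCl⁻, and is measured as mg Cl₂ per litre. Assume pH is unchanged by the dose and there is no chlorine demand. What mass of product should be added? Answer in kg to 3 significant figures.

Volume: 197,000 US gal × 3.785 L/gal = 745,645 L.
[OCl⁻]/[HOCl] = 10^(pH − pKa) = 10^(7.67 − 7.57) = 1.259; fraction as HOCl = 1/(1 + 1.259) = 0.4427.
Free chlorine required for 1.54 ppm HOCl: 1.54 / 0.4427 = 3.479 ppm.
FC to add: 3.479 − 0.6 = 2.879 mg/L as Cl₂.
Cl₂ equivalent: 2.879 mg/L × 745,645 L = 2147 g.
Product at 61.6% available Cl: 2147 / 0.616 = 3485 g.

3.48 kg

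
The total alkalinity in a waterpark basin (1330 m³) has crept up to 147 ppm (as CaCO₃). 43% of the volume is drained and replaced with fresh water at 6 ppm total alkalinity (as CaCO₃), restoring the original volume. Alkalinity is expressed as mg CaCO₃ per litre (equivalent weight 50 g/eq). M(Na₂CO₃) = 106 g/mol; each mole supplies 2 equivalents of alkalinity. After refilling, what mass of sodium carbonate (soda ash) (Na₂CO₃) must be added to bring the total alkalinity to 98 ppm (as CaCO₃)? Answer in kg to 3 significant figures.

Volume: 1330 m³ = 1,330,000 L.
After draining 43% and refilling: 147 × 0.57 + 6 × 0.43 = 86.37 ppm.
Deficit to target: 98 − 86.37 = 11.63 mg/L.
As CaCO₃: 11.63 mg/L × 1,330,000 L = 15,470 g; ÷ 50 g/eq ÷ 2 = 154.7 mol Na₂CO₃.
Mass: 154.7 × 106 = 16,400 g.

16.4 kg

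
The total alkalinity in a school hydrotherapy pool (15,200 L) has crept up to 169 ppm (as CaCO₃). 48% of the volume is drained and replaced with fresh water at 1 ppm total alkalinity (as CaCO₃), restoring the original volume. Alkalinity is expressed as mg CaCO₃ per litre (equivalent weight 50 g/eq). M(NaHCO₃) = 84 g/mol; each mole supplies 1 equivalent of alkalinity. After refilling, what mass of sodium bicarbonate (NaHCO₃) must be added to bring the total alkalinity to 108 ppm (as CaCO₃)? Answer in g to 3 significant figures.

502 g

After draining 48% and refilling: 169 × 0.52 + 1 × 0.48 = 88.36 ppm.
Deficit to target: 108 − 88.36 = 19.64 mg/L.
As CaCO₃: 19.64 mg/L × 15,200 L = 298.5 g; ÷ 50 g/eq ÷ 1 = 5.971 mol NaHCO₃.
Mass: 5.971 × 84 = 501.5 g.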